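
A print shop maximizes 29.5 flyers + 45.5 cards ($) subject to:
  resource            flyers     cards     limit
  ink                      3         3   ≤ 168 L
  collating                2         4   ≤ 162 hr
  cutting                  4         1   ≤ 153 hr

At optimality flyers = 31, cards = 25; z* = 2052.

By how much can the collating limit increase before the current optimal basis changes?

62

Binding constraints: ink, collating. The basis is B = [[3,3],[2,4]] with det 6.
Per unit increase in collating, x* moves by d = (-0.5, 0.5).
The basis stays optimal until flyers reaches 0; allowable increase = 62 hr.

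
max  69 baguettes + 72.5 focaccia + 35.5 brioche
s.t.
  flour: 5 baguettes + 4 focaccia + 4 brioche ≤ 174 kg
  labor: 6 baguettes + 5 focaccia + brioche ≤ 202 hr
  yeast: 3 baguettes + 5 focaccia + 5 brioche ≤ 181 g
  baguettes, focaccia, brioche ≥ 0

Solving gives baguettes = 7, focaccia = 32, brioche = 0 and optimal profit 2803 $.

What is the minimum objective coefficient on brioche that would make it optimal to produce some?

38.5

Check each constraint at x*: flour 163/174 (slack 11); labor 202/202 (tight); yeast 181/181 (tight).
By complementary slackness, y = 0 for the non-binding constraint.
Dual feasibility on the basic columns requires 6·y_labor + 3·y_yeast = 69, 5·y_labor + 5·y_yeast = 72.5.
This yields shadow prices y_labor = 8.5, y_yeast = 6.
brioche enters the basis when its profit ≥ yᵀa₃ = 8.5·1 + 6·5 = 38.5.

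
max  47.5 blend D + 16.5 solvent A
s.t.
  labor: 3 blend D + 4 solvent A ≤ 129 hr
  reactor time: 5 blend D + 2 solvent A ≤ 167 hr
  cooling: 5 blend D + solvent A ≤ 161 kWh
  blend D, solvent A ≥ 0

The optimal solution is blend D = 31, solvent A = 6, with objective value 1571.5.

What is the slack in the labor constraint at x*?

labor used = 3·31 + 4·6 = 117; slack = 129 − 117 = 12.

12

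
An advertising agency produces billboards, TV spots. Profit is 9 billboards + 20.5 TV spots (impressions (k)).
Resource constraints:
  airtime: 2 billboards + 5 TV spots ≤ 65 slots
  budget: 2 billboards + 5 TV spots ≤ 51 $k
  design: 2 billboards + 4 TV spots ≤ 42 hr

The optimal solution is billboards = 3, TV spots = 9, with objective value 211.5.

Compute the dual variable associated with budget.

2.5

At the optimum: airtime uses 51 of 65 (slack = 14); budget uses 51 of 51 (binding); design uses 42 of 42 (binding).
By complementary slackness, y = 0 for the non-binding constraint.
From A_Bᵀ y = c: 2·y_budget + 2·y_design = 9; 5·y_budget + 4·y_design = 20.5.
Solving: y_budget = 2.5, y_design = 2.
Shadow price of budget = 2.5.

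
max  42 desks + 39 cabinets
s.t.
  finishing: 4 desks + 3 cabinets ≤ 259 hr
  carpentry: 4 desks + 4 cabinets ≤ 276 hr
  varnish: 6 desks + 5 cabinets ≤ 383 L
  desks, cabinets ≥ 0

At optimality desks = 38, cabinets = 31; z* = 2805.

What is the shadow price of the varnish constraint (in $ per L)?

3

Binding: carpentry and varnish. Non-binding: finishing (14 unused).
Since finishing is not tight, its dual is 0.
The binding rows give the dual system: 4·y_carpentry + 6·y_varnish = 42 and 4·y_carpentry + 5·y_varnish = 39.
Solving: y_carpentry = 6, y_varnish = 3.
Shadow price of varnish = 3.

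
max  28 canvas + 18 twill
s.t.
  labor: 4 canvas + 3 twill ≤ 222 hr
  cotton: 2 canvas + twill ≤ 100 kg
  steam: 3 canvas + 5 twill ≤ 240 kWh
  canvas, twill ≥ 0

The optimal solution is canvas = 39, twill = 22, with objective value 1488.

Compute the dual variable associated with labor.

4

Binding: labor and cotton. Non-binding: steam (13 unused).
Slack constraints have shadow price 0 (complementary slackness).
From A_Bᵀ y = c: 4·y_labor + 2·y_cotton = 28; 3·y_labor + 1·y_cotton = 18.
→ y_labor = 4 and y_cotton = 6.
Shadow price of labor = 4.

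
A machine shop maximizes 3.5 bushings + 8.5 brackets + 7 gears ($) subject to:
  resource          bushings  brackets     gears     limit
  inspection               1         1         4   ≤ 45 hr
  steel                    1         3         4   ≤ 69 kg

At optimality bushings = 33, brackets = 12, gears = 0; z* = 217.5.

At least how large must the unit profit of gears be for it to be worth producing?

14

Both inspection and steel are binding at x*.
Dual feasibility on the basic columns requires 1·y_inspection + 1·y_steel = 3.5, 1·y_inspection + 3·y_steel = 8.5.
Solving: y_inspection = 1, y_steel = 2.5.
gears enters the basis when its profit ≥ yᵀa₃ = 1·4 + 2.5·4 = 14.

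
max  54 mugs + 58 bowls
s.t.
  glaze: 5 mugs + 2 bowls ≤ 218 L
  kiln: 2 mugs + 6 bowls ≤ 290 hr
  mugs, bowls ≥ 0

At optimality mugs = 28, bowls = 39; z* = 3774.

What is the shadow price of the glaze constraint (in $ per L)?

At the optimum: glaze uses 218 of 218 (binding); kiln uses 290 of 290 (binding).
The binding rows give the dual system: 5·y_glaze + 2·y_kiln = 54 and 2·y_glaze + 6·y_kiln = 58.
Solving: y_glaze = 8, y_kiln = 7.
Shadow price of glaze = 8.

8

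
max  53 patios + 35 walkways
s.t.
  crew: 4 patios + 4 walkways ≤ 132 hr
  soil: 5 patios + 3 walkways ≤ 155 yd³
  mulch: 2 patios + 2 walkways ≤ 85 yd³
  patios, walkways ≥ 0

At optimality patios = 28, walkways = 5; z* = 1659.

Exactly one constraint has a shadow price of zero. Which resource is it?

mulch

crew: 132/132 (binding)
soil: 155/155 (binding)
mulch: 66/85 (slack 19)
By complementary slackness, a constraint with positive slack has shadow price 0 → mulch.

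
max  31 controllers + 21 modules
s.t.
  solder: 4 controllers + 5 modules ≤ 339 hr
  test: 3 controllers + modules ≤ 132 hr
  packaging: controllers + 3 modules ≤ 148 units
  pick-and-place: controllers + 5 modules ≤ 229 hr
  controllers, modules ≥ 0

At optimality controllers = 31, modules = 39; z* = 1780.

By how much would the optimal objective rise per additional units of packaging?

Check each constraint at x*: solder 319/339 (slack 20); test 132/132 (tight); packaging 148/148 (tight); pick-and-place 226/229 (slack 3).
By complementary slackness, y = 0 for the non-binding constraints.
From A_Bᵀ y = c: 3·y_test + 1·y_packaging = 31; 1·y_test + 3·y_packaging = 21.
Solving: y_test = 9, y_packaging = 4.
Shadow price of packaging = 4.

4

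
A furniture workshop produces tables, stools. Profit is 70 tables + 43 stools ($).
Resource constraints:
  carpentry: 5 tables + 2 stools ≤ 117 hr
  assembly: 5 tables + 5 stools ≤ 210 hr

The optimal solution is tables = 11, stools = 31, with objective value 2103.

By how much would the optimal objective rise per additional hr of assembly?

5

At the optimum: carpentry uses 117 of 117 (binding); assembly uses 210 of 210 (binding).
Dual feasibility on the basic columns requires 5·y_carpentry + 5·y_assembly = 70, 2·y_carpentry + 5·y_assembly = 43.
→ y_carpentry = 9 and y_assembly = 5.
Shadow price of assembly = 5.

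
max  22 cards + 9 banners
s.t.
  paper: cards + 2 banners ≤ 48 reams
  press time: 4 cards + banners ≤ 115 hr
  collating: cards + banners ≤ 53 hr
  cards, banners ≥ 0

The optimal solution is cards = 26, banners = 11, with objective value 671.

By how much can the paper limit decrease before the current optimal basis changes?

19.25

Binding constraints: paper, press time. The basis is B = [[1,2],[4,1]] with det -7.
Per unit decrease in paper, x* moves by d = (0.1429, -0.5714).
The basis stays optimal until banners reaches 0; allowable decrease = 19.25 reams.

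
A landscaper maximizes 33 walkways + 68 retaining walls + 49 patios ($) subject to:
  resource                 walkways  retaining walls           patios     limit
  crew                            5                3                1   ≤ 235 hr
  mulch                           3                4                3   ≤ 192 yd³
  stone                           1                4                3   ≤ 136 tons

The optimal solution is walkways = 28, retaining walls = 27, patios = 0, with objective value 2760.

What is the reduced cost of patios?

-2

Check each constraint at x*: crew 221/235 (slack 14); mulch 192/192 (tight); stone 136/136 (tight).
Since crew is not tight, its dual is 0.
The binding rows give the dual system: 3·y_mulch + 1·y_stone = 33 and 4·y_mulch + 4·y_stone = 68.
Solving: y_mulch = 8, y_stone = 9.
Reduced cost of patios: c₃ − yᵀa₃ = 49 − (8·3 + 9·3) = 49 − 51 = -2.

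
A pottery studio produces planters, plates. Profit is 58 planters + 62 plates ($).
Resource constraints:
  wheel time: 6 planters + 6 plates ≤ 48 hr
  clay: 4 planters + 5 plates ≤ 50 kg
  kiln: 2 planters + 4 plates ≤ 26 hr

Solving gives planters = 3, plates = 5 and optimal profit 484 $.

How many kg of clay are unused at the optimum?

clay used = 4·3 + 5·5 = 37; slack = 50 − 37 = 13.

13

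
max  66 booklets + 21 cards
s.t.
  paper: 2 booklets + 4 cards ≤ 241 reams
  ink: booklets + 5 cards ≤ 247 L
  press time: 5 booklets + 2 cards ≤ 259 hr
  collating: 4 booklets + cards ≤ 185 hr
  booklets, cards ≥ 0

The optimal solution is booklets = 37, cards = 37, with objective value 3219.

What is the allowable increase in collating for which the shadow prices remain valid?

Binding constraints: press time, collating. The basis is B = [[5,2],[4,1]] with det -3.
Per unit increase in collating, x* moves by d = (0.6667, -1.6667).
The basis stays optimal until cards reaches 0; allowable increase = 22.2 hr.

22.2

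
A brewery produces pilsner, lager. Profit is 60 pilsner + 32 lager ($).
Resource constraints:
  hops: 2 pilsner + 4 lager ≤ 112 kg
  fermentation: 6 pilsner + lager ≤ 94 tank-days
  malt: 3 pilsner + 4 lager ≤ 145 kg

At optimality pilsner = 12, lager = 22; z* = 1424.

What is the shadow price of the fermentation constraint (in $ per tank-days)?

8

Binding: hops and fermentation. Non-binding: malt (21 unused).
By complementary slackness, y = 0 for the non-binding constraint.
Dual feasibility on the basic columns requires 2·y_hops + 6·y_fermentation = 60, 4·y_hops + 1·y_fermentation = 32.
→ y_hops = 6 and y_fermentation = 8.
Shadow price of fermentation = 8.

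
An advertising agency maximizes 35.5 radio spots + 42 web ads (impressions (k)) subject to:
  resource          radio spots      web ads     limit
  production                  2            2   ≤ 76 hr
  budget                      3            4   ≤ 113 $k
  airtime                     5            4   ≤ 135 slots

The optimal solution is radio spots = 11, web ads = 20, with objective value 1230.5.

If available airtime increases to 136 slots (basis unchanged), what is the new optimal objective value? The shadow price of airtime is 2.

1232.5

Δb = 1, so new z* = 1230.5 + (2)·(1) = 1230.5 + 2 = 1232.5.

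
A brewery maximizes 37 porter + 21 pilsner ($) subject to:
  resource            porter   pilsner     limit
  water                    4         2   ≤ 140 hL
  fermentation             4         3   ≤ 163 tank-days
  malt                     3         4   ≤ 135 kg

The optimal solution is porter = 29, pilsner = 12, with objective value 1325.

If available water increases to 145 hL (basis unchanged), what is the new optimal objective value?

At the optimum: water uses 140 of 140 (binding); fermentation uses 152 of 163 (slack = 11); malt uses 135 of 135 (binding).
By complementary slackness, y = 0 for the non-binding constraint.
The binding rows give the dual system: 4·y_water + 3·y_malt = 37 and 2·y_water + 4·y_malt = 21.
Solving: y_water = 8.5, y_malt = 1.
Δz = y_water·Δb = 8.5 × (5) = 42.5, so new z* = 1325 + 42.5 = 1367.5.

1367.5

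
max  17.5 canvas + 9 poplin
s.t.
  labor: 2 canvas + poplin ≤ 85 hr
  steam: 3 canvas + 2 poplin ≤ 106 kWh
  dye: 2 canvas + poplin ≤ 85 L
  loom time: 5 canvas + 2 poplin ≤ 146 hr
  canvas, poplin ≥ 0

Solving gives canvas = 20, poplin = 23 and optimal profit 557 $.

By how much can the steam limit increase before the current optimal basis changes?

Binding constraints: steam, loom time. The basis is B = [[3,2],[5,2]] with det -4.
Per unit increase in steam, x* moves by d = (-0.5, 1.25).
The basis stays optimal until canvas reaches 0; allowable increase = 40 kWh.

40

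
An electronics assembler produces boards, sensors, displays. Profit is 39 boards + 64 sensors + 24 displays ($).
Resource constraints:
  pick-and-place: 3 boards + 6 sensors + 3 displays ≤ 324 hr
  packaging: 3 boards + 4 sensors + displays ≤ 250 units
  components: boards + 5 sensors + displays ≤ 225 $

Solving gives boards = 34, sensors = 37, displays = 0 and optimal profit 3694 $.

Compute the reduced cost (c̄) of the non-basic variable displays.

-1

Check each constraint at x*: pick-and-place 324/324 (tight); packaging 250/250 (tight); components 219/225 (slack 6).
By complementary slackness, y = 0 for the non-binding constraint.
Dual feasibility on the basic columns requires 3·y_pick-and-place + 3·y_packaging = 39, 6·y_pick-and-place + 4·y_packaging = 64.
Solving: y_pick-and-place = 6, y_packaging = 7.
Reduced cost of displays: c₃ − yᵀa₃ = 24 − (6·3 + 7·1) = 24 − 25 = -1.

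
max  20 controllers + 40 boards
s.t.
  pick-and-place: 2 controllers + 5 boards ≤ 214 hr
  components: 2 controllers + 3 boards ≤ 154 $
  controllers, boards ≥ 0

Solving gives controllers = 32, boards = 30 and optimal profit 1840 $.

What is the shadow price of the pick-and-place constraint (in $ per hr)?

Both pick-and-place and components are binding at x*.
From A_Bᵀ y = c: 2·y_pick-and-place + 2·y_components = 20; 5·y_pick-and-place + 3·y_components = 40.
→ y_pick-and-place = 5 and y_components = 5.
Shadow price of pick-and-place = 5.

5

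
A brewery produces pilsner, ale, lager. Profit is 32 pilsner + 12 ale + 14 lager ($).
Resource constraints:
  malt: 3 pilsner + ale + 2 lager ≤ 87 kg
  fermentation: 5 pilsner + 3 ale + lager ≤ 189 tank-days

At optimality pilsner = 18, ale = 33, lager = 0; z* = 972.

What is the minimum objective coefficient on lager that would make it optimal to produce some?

Check each constraint at x*: malt 87/87 (tight); fermentation 189/189 (tight).
Dual feasibility on the basic columns requires 3·y_malt + 5·y_fermentation = 32, 1·y_malt + 3·y_fermentation = 12.
This yields shadow prices y_malt = 9, y_fermentation = 1.
lager enters the basis when its profit ≥ yᵀa₃ = 9·2 + 1·1 = 19.

19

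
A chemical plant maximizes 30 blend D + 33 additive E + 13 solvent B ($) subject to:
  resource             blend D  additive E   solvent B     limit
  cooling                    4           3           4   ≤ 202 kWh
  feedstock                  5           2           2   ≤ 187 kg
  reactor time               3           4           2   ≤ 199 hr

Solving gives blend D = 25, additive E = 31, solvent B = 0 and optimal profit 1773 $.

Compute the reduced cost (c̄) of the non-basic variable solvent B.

Binding: feedstock and reactor time. Non-binding: cooling (9 unused).
By complementary slackness, y = 0 for the non-binding constraint.
Dual feasibility on the basic columns requires 5·y_feedstock + 3·y_reactor time = 30, 2·y_feedstock + 4·y_reactor time = 33.
Solving: y_feedstock = 1.5, y_reactor time = 7.5.
Reduced cost of solvent B: c₃ − yᵀa₃ = 13 − (1.5·2 + 7.5·2) = 13 − 18 = -5.

-5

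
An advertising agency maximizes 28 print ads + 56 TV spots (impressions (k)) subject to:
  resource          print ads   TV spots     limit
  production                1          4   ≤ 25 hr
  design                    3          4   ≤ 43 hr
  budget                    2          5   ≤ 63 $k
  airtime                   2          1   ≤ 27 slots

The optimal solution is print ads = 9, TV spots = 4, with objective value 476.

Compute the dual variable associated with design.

7

At the optimum: production uses 25 of 25 (binding); design uses 43 of 43 (binding); budget uses 38 of 63 (slack = 25); airtime uses 22 of 27 (slack = 5).
By complementary slackness, y = 0 for the non-binding constraints.
Dual feasibility on the basic columns requires 1·y_production + 3·y_design = 28, 4·y_production + 4·y_design = 56.
→ y_production = 7 and y_design = 7.
Shadow price of design = 7.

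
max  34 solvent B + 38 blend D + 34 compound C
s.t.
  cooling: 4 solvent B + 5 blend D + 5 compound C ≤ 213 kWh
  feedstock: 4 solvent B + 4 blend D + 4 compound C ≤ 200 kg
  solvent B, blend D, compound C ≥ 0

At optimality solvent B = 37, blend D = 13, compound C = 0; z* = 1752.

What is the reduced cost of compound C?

-4

Check each constraint at x*: cooling 213/213 (tight); feedstock 200/200 (tight).
From A_Bᵀ y = c: 4·y_cooling + 4·y_feedstock = 34; 5·y_cooling + 4·y_feedstock = 38.
→ y_cooling = 4 and y_feedstock = 4.5.
Reduced cost of compound C: c₃ − yᵀa₃ = 34 − (4·5 + 4.5·4) = 34 − 38 = -4.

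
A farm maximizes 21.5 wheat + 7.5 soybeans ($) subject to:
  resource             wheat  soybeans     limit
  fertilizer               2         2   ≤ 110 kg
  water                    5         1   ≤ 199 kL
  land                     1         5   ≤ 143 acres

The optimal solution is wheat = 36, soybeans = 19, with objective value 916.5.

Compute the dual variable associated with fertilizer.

2

At the optimum: fertilizer uses 110 of 110 (binding); water uses 199 of 199 (binding); land uses 131 of 143 (slack = 12).
Since land is not tight, its dual is 0.
Dual feasibility on the basic columns requires 2·y_fertilizer + 5·y_water = 21.5, 2·y_fertilizer + 1·y_water = 7.5.
This yields shadow prices y_fertilizer = 2, y_water = 3.5.
Shadow price of fertilizer = 2.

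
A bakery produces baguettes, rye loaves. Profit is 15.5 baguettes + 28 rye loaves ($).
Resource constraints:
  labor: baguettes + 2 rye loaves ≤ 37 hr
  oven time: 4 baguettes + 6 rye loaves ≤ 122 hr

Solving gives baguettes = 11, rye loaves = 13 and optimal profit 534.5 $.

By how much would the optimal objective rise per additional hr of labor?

Check each constraint at x*: labor 37/37 (tight); oven time 122/122 (tight).
The binding rows give the dual system: 1·y_labor + 4·y_oven time = 15.5 and 2·y_labor + 6·y_oven time = 28.
This yields shadow prices y_labor = 9.5, y_oven time = 1.5.
Shadow price of labor = 9.5.

9.5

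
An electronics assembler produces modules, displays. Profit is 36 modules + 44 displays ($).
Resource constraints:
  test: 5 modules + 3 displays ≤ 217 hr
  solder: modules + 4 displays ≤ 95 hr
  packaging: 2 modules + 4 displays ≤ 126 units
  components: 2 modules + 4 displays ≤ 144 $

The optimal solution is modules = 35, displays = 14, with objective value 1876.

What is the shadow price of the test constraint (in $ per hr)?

Check each constraint at x*: test 217/217 (tight); solder 91/95 (slack 4); packaging 126/126 (tight); components 126/144 (slack 18).
Slack constraints have shadow price 0 (complementary slackness).
From A_Bᵀ y = c: 5·y_test + 2·y_packaging = 36; 3·y_test + 4·y_packaging = 44.
→ y_test = 4 and y_packaging = 8.
Shadow price of test = 4.

4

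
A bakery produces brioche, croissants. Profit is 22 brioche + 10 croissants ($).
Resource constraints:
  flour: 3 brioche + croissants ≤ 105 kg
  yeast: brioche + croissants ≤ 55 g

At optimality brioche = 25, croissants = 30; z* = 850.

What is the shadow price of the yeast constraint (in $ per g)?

4

At the optimum: flour uses 105 of 105 (binding); yeast uses 55 of 55 (binding).
The binding rows give the dual system: 3·y_flour + 1·y_yeast = 22 and 1·y_flour + 1·y_yeast = 10.
→ y_flour = 6 and y_yeast = 4.
Shadow price of yeast = 4.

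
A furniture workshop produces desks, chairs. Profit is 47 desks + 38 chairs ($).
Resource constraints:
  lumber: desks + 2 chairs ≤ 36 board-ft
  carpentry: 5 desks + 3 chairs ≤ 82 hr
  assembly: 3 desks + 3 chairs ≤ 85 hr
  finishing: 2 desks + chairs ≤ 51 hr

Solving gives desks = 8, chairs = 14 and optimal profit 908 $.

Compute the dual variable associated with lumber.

Check each constraint at x*: lumber 36/36 (tight); carpentry 82/82 (tight); assembly 66/85 (slack 19); finishing 30/51 (slack 21).
By complementary slackness, y = 0 for the non-binding constraints.
The binding rows give the dual system: 1·y_lumber + 5·y_carpentry = 47 and 2·y_lumber + 3·y_carpentry = 38.
→ y_lumber = 7 and y_carpentry = 8.
Shadow price of lumber = 7.

7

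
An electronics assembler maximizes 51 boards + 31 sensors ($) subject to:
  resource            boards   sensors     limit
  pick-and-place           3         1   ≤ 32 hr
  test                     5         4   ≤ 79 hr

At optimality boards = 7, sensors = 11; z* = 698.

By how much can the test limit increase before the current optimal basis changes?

49

Binding constraints: pick-and-place, test. The basis is B = [[3,1],[5,4]] with det 7.
Per unit increase in test, x* moves by d = (-0.1429, 0.4286).
The basis stays optimal until boards reaches 0; allowable increase = 49 hr.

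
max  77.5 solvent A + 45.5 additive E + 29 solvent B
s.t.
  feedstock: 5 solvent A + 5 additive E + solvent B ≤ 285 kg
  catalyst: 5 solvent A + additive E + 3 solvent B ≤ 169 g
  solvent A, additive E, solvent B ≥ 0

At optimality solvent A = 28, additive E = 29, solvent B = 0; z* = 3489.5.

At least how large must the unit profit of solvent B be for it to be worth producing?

31.5

Check each constraint at x*: feedstock 285/285 (tight); catalyst 169/169 (tight).
From A_Bᵀ y = c: 5·y_feedstock + 5·y_catalyst = 77.5; 5·y_feedstock + 1·y_catalyst = 45.5.
→ y_feedstock = 7.5 and y_catalyst = 8.
solvent B enters the basis when its profit ≥ yᵀa₃ = 7.5·1 + 8·3 = 31.5.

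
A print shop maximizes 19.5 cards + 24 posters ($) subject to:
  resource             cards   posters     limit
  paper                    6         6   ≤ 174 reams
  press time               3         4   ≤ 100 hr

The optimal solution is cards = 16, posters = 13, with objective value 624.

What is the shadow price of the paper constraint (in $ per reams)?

Both paper and press time are binding at x*.
Dual feasibility on the basic columns requires 6·y_paper + 3·y_press time = 19.5, 6·y_paper + 4·y_press time = 24.
→ y_paper = 1 and y_press time = 4.5.
Shadow price of paper = 1.

1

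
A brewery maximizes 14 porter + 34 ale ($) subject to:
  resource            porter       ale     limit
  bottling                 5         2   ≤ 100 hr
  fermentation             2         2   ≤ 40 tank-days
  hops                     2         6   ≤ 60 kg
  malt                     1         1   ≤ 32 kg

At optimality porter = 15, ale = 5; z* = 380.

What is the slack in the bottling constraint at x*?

15

bottling used = 5·15 + 2·5 = 85; slack = 100 − 85 = 15.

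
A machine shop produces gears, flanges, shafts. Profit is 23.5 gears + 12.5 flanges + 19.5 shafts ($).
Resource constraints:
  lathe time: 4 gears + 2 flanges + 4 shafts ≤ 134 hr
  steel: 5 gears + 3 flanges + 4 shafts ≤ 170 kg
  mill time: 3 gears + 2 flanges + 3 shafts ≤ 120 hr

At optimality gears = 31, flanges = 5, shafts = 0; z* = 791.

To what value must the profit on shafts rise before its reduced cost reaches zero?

Binding: lathe time and steel. Non-binding: mill time (17 unused).
By complementary slackness, y = 0 for the non-binding constraint.
The binding rows give the dual system: 4·y_lathe time + 5·y_steel = 23.5 and 2·y_lathe time + 3·y_steel = 12.5.
→ y_lathe time = 4 and y_steel = 1.5.
shafts enters the basis when its profit ≥ yᵀa₃ = 4·4 + 1.5·4 = 22.

22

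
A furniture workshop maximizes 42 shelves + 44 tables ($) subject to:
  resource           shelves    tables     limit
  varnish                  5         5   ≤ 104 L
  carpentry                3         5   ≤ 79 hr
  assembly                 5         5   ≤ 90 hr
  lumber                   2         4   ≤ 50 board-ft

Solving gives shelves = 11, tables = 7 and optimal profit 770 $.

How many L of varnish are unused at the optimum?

varnish used = 5·11 + 5·7 = 90; slack = 104 − 90 = 14.

14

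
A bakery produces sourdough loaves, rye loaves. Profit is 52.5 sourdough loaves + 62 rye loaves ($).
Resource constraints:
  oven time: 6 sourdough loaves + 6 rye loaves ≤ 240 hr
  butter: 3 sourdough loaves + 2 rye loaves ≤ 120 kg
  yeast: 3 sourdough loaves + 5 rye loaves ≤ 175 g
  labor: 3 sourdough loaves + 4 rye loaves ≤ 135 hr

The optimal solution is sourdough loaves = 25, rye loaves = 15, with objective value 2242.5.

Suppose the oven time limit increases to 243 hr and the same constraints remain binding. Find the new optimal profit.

Check each constraint at x*: oven time 240/240 (tight); butter 105/120 (slack 15); yeast 150/175 (slack 25); labor 135/135 (tight).
Since butter, yeast are not tight, their duals are 0.
From A_Bᵀ y = c: 6·y_oven time + 3·y_labor = 52.5; 6·y_oven time + 4·y_labor = 62.
Solving: y_oven time = 4, y_labor = 9.5.
Δz = y_oven time·Δb = 4 × (3) = 12, so new z* = 2242.5 + 12 = 2254.5.

2254.5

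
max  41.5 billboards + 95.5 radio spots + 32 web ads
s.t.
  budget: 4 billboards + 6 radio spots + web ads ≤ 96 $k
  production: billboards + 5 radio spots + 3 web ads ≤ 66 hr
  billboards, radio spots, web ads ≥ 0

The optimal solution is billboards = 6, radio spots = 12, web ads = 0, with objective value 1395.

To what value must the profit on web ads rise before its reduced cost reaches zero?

36.5

At the optimum: budget uses 96 of 96 (binding); production uses 66 of 66 (binding).
The binding rows give the dual system: 4·y_budget + 1·y_production = 41.5 and 6·y_budget + 5·y_production = 95.5.
→ y_budget = 8 and y_production = 9.5.
web ads enters the basis when its profit ≥ yᵀa₃ = 8·1 + 9.5·3 = 36.5.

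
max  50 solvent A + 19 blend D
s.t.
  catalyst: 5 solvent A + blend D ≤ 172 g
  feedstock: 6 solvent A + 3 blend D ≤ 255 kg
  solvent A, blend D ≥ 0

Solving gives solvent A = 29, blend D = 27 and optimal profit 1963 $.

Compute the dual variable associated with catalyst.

4

Both catalyst and feedstock are binding at x*.
Dual feasibility on the basic columns requires 5·y_catalyst + 6·y_feedstock = 50, 1·y_catalyst + 3·y_feedstock = 19.
Solving: y_catalyst = 4, y_feedstock = 5.
Shadow price of catalyst = 4.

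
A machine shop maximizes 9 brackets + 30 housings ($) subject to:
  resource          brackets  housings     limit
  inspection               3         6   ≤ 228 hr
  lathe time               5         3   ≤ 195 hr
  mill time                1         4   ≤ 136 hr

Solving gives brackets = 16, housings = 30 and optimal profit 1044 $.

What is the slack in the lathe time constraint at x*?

25

lathe time used = 5·16 + 3·30 = 170; slack = 195 − 170 = 25.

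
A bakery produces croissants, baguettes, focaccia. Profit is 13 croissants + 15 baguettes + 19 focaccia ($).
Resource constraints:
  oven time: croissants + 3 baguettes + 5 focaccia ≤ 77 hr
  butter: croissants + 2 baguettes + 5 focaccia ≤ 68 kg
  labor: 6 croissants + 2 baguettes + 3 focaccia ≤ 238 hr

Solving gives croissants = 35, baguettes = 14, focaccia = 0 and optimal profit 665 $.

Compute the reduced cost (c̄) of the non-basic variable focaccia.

-5.5

Check each constraint at x*: oven time 77/77 (tight); butter 63/68 (slack 5); labor 238/238 (tight).
Since butter is not tight, its dual is 0.
From A_Bᵀ y = c: 1·y_oven time + 6·y_labor = 13; 3·y_oven time + 2·y_labor = 15.
Solving: y_oven time = 4, y_labor = 1.5.
Reduced cost of focaccia: c₃ − yᵀa₃ = 19 − (4·5 + 1.5·3) = 19 − 24.5 = -5.5.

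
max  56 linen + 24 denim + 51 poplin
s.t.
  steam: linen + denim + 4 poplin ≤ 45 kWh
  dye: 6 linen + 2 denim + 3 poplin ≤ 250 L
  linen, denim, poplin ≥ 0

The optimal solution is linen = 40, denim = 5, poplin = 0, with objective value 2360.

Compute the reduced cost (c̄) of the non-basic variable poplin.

-5

Check each constraint at x*: steam 45/45 (tight); dye 250/250 (tight).
Dual feasibility on the basic columns requires 1·y_steam + 6·y_dye = 56, 1·y_steam + 2·y_dye = 24.
→ y_steam = 8 and y_dye = 8.
Reduced cost of poplin: c₃ − yᵀa₃ = 51 − (8·4 + 8·3) = 51 − 56 = -5.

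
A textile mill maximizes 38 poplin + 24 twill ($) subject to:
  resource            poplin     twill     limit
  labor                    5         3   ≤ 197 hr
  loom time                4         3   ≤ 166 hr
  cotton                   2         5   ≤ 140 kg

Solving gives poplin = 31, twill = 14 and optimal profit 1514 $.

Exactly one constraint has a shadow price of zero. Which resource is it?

cotton

labor: 197/197 (binding)
loom time: 166/166 (binding)
cotton: 132/140 (slack 8)
By complementary slackness, a constraint with positive slack has shadow price 0 → cotton.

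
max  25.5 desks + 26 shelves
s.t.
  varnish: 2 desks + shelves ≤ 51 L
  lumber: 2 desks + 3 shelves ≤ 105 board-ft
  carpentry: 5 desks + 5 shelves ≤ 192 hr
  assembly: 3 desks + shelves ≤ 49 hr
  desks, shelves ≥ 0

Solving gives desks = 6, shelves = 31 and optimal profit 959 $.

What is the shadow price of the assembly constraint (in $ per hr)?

Binding: lumber and assembly. Non-binding: varnish (8 unused), carpentry (7 unused).
Slack constraints have shadow price 0 (complementary slackness).
From A_Bᵀ y = c: 2·y_lumber + 3·y_assembly = 25.5; 3·y_lumber + 1·y_assembly = 26.
This yields shadow prices y_lumber = 7.5, y_assembly = 3.5.
Shadow price of assembly = 3.5.

3.5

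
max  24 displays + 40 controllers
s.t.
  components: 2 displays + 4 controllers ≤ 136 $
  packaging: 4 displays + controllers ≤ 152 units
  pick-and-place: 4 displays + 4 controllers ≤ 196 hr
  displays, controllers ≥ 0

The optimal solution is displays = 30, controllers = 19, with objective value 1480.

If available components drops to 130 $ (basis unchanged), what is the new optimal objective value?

Check each constraint at x*: components 136/136 (tight); packaging 139/152 (slack 13); pick-and-place 196/196 (tight).
Since packaging is not tight, its dual is 0.
Dual feasibility on the basic columns requires 2·y_components + 4·y_pick-and-place = 24, 4·y_components + 4·y_pick-and-place = 40.
This yields shadow prices y_components = 8, y_pick-and-place = 2.
Δz = y_components·Δb = 8 × (-6) = -48, so new z* = 1480 − 48 = 1432.

1432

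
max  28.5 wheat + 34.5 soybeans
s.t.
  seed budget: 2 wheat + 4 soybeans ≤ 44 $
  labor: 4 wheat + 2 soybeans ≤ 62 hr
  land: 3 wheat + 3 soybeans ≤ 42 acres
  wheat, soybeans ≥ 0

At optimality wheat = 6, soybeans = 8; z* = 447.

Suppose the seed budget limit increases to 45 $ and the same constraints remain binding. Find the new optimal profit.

Binding: seed budget and land. Non-binding: labor (22 unused).
Slack constraints have shadow price 0 (complementary slackness).
The binding rows give the dual system: 2·y_seed budget + 3·y_land = 28.5 and 4·y_seed budget + 3·y_land = 34.5.
→ y_seed budget = 3 and y_land = 7.5.
Δz = y_seed budget·Δb = 3 × (1) = 3, so new z* = 447 + 3 = 450.

450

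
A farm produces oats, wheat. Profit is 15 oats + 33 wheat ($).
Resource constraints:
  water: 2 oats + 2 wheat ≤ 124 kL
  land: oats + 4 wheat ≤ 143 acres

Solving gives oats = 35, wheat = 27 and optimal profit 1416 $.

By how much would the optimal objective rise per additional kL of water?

At the optimum: water uses 124 of 124 (binding); land uses 143 of 143 (binding).
From A_Bᵀ y = c: 2·y_water + 1·y_land = 15; 2·y_water + 4·y_land = 33.
Solving: y_water = 4.5, y_land = 6.
Shadow price of water = 4.5.

4.5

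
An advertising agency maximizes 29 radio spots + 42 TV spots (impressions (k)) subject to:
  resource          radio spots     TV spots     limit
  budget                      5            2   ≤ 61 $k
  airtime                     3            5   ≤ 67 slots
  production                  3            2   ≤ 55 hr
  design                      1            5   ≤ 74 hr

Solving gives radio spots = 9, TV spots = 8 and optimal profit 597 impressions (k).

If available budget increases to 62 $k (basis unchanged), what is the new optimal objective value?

Binding: budget and airtime. Non-binding: production (12 unused), design (25 unused).
Since production, design are not tight, their duals are 0.
Dual feasibility on the basic columns requires 5·y_budget + 3·y_airtime = 29, 2·y_budget + 5·y_airtime = 42.
This yields shadow prices y_budget = 1, y_airtime = 8.
Δz = y_budget·Δb = 1 × (1) = 1, so new z* = 597 + 1 = 598.

598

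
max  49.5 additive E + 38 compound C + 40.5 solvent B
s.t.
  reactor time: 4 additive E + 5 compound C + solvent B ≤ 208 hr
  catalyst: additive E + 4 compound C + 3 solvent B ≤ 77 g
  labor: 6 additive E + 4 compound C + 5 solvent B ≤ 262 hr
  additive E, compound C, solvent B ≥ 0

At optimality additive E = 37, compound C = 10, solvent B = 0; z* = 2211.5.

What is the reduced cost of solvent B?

-4

Check each constraint at x*: reactor time 198/208 (slack 10); catalyst 77/77 (tight); labor 262/262 (tight).
Since reactor time is not tight, its dual is 0.
The binding rows give the dual system: 1·y_catalyst + 6·y_labor = 49.5 and 4·y_catalyst + 4·y_labor = 38.
Solving: y_catalyst = 1.5, y_labor = 8.
Reduced cost of solvent B: c₃ − yᵀa₃ = 40.5 − (1.5·3 + 8·5) = 40.5 − 44.5 = -4.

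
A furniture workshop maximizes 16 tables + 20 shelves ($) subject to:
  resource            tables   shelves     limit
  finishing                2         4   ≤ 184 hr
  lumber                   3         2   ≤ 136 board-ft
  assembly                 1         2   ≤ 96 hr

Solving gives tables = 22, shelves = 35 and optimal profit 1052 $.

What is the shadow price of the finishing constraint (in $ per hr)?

3.5

At the optimum: finishing uses 184 of 184 (binding); lumber uses 136 of 136 (binding); assembly uses 92 of 96 (slack = 4).
By complementary slackness, y = 0 for the non-binding constraint.
Dual feasibility on the basic columns requires 2·y_finishing + 3·y_lumber = 16, 4·y_finishing + 2·y_lumber = 20.
This yields shadow prices y_finishing = 3.5, y_lumber = 3.
Shadow price of finishing = 3.5.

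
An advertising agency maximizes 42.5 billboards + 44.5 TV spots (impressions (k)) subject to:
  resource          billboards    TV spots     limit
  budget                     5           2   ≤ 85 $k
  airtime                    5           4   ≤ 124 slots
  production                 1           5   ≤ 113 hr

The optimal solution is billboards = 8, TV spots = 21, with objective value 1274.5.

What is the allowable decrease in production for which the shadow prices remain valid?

6.3

Binding constraints: airtime, production. The basis is B = [[5,4],[1,5]] with det 21.
Per unit decrease in production, x* moves by d = (0.1905, -0.2381).
The basis stays optimal until budget becomes binding; allowable decrease = 6.3 hr.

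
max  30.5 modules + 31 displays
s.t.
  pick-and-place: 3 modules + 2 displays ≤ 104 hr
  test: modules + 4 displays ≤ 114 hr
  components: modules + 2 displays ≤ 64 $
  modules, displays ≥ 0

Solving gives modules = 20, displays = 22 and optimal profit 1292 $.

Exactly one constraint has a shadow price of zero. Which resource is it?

pick-and-place: 104/104 (binding)
test: 108/114 (slack 6)
components: 64/64 (binding)
By complementary slackness, a constraint with positive slack has shadow price 0 → test.

test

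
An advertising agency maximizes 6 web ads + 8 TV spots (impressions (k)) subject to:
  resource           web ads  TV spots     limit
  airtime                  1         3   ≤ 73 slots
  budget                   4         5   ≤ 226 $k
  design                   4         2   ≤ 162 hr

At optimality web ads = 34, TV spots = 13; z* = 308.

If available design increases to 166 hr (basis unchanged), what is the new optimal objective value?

Check each constraint at x*: airtime 73/73 (tight); budget 201/226 (slack 25); design 162/162 (tight).
By complementary slackness, y = 0 for the non-binding constraint.
From A_Bᵀ y = c: 1·y_airtime + 4·y_design = 6; 3·y_airtime + 2·y_design = 8.
Solving: y_airtime = 2, y_design = 1.
Δz = y_design·Δb = 1 × (4) = 4, so new z* = 308 + 4 = 312.

312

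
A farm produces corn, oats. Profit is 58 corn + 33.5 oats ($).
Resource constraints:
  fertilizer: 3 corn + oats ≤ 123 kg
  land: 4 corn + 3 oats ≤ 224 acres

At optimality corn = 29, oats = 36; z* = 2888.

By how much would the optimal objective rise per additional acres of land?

At the optimum: fertilizer uses 123 of 123 (binding); land uses 224 of 224 (binding).
The binding rows give the dual system: 3·y_fertilizer + 4·y_land = 58 and 1·y_fertilizer + 3·y_land = 33.5.
This yields shadow prices y_fertilizer = 8, y_land = 8.5.
Shadow price of land = 8.5.

8.5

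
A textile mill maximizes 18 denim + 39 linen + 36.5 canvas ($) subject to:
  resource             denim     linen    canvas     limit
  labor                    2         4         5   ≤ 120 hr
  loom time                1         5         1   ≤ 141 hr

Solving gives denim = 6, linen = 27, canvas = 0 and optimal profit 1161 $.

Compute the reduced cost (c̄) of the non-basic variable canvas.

-7

At the optimum: labor uses 120 of 120 (binding); loom time uses 141 of 141 (binding).
From A_Bᵀ y = c: 2·y_labor + 1·y_loom time = 18; 4·y_labor + 5·y_loom time = 39.
Solving: y_labor = 8.5, y_loom time = 1.
Reduced cost of canvas: c₃ − yᵀa₃ = 36.5 − (8.5·5 + 1·1) = 36.5 − 43.5 = -7.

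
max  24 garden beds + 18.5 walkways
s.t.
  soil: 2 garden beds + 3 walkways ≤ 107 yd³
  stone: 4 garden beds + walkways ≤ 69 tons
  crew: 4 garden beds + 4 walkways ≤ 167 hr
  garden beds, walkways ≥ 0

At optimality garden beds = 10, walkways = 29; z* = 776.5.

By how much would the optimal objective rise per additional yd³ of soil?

Binding: soil and stone. Non-binding: crew (11 unused).
Slack constraints have shadow price 0 (complementary slackness).
Dual feasibility on the basic columns requires 2·y_soil + 4·y_stone = 24, 3·y_soil + 1·y_stone = 18.5.
→ y_soil = 5 and y_stone = 3.5.
Shadow price of soil = 5.

5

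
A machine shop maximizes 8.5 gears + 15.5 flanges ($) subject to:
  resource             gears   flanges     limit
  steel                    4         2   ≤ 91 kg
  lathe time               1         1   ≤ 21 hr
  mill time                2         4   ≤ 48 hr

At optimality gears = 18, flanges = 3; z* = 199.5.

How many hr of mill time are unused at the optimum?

0

mill time used = 2·18 + 4·3 = 48; slack = 48 − 48 = 0.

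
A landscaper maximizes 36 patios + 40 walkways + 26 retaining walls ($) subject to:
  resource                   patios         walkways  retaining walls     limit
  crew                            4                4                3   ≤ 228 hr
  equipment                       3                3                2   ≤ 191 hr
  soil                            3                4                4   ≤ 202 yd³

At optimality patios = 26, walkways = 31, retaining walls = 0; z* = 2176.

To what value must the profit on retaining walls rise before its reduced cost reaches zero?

Check each constraint at x*: crew 228/228 (tight); equipment 171/191 (slack 20); soil 202/202 (tight).
Since equipment is not tight, its dual is 0.
Dual feasibility on the basic columns requires 4·y_crew + 3·y_soil = 36, 4·y_crew + 4·y_soil = 40.
This yields shadow prices y_crew = 6, y_soil = 4.
retaining walls enters the basis when its profit ≥ yᵀa₃ = 6·3 + 4·4 = 34.

34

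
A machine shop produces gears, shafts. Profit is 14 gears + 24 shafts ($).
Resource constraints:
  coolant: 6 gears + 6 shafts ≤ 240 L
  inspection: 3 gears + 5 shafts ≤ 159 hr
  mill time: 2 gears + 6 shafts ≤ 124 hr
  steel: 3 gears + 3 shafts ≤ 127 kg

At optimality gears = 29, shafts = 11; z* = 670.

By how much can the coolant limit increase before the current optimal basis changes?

Binding constraints: coolant, mill time. The basis is B = [[6,6],[2,6]] with det 24.
Per unit increase in coolant, x* moves by d = (0.25, -0.0833).
The basis stays optimal until steel becomes binding; allowable increase = 14 L.

14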